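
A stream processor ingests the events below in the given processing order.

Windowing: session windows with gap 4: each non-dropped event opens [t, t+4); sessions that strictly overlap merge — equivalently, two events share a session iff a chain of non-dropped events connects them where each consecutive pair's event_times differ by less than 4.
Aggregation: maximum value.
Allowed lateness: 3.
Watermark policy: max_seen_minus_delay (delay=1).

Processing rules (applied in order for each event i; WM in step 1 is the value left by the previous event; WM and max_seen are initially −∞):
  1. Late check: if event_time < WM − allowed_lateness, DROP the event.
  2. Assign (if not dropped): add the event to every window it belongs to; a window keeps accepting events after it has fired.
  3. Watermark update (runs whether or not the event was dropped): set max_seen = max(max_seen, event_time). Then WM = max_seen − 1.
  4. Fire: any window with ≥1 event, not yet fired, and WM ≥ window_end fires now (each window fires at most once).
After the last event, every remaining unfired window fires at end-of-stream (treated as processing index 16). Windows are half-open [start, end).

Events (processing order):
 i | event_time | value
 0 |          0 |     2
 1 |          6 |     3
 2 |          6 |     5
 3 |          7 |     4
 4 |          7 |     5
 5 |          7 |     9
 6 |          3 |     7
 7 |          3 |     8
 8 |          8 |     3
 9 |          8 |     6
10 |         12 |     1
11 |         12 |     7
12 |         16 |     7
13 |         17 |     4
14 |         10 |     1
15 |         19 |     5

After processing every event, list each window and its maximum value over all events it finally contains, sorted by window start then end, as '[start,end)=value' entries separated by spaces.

[0,12)=9 [12,16)=7 [16,23)=7

i=0 t=0 v=2: → [0,4); WM=-1
i=1 t=6 v=3: → [6,10); WM=5
i=2 t=6 v=5: → [6,10); WM=5
i=3 t=7 v=4: → [6,11); WM=6
i=4 t=7 v=5: → [6,11); WM=6
i=5 t=7 v=9: → [6,11); WM=6
i=6 t=3 v=7: → [0,11); WM=6
i=7 t=3 v=8: → [0,11); WM=6
i=8 t=8 v=3: → [0,12); WM=7
i=9 t=8 v=6: → [0,12); WM=7
i=10 t=12 v=1: → [12,16); WM=11
i=11 t=12 v=7: → [12,16); WM=11
i=12 t=16 v=7: → [16,20); WM=15
i=13 t=17 v=4: → [16,21); WM=16
i=14 t=10 v=1: DROP (t<16-3); WM=16
i=15 t=19 v=5: → [16,23); WM=18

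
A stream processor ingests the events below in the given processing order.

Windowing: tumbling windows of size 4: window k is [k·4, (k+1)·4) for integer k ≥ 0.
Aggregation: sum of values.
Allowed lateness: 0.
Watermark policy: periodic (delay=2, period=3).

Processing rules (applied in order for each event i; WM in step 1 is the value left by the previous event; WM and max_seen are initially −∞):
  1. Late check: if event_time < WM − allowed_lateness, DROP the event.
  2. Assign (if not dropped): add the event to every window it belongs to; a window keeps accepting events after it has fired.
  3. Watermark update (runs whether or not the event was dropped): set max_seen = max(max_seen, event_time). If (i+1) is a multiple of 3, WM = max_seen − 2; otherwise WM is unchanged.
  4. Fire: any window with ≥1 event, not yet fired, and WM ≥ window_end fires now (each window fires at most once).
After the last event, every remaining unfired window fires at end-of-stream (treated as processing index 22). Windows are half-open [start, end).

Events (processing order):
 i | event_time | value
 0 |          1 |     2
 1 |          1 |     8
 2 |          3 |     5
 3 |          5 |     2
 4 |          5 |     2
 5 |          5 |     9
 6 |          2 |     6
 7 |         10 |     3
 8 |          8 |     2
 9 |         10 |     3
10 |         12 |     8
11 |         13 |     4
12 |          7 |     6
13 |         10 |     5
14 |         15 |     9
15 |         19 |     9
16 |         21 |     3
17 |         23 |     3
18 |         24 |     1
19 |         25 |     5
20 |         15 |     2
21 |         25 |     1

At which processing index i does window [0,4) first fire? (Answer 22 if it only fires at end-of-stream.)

8

i=0 t=1 v=2: → [0,4); WM=−∞
i=1 t=1 v=8: → [0,4); WM=−∞
i=2 t=3 v=5: → [0,4); WM=1
i=3 t=5 v=2: → [4,8); WM=1
i=4 t=5 v=2: → [4,8); WM=1
i=5 t=5 v=9: → [4,8); WM=3
i=6 t=2 v=6: DROP (t<3-0); WM=3
i=7 t=10 v=3: → [8,12); WM=3
i=8 t=8 v=2: → [8,12); WM=8; [0,4) fires=15 [4,8) fires=13
i=9 t=10 v=3: → [8,12); WM=8
i=10 t=12 v=8: → [12,16); WM=8
i=11 t=13 v=4: → [12,16); WM=11
i=12 t=7 v=6: DROP (t<11-0); WM=11
i=13 t=10 v=5: DROP (t<11-0); WM=11
i=14 t=15 v=9: → [12,16); WM=13; [8,12) fires=8
i=15 t=19 v=9: → [16,20); WM=13
i=16 t=21 v=3: → [20,24); WM=13
i=17 t=23 v=3: → [20,24); WM=21; [12,16) fires=21 [16,20) fires=9
i=18 t=24 v=1: → [24,28); WM=21
i=19 t=25 v=5: → [24,28); WM=21
i=20 t=15 v=2: DROP (t<21-0); WM=23
i=21 t=25 v=1: → [24,28); WM=23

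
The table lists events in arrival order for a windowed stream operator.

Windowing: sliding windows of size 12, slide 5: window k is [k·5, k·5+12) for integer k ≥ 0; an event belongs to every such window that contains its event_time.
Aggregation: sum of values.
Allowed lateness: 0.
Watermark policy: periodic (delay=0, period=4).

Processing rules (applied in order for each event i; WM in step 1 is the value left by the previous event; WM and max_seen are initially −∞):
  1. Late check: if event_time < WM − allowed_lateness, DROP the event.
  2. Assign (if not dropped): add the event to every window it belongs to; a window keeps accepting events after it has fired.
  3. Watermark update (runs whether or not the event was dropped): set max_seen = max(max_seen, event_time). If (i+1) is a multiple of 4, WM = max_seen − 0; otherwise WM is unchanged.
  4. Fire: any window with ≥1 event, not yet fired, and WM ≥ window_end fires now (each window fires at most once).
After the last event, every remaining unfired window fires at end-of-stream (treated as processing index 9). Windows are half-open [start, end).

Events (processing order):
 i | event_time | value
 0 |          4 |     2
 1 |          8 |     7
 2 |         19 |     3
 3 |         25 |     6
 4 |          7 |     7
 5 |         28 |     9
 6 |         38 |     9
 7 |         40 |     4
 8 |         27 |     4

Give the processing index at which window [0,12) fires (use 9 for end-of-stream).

i=0 t=4 v=2: → [0,12); WM=−∞
i=1 t=8 v=7: → [5,17),[0,12); WM=−∞
i=2 t=19 v=3: → [15,27),[10,22); WM=−∞
i=3 t=25 v=6: → [25,37),[20,32),[15,27); WM=25; [0,12) fires=9 [5,17) fires=7 [10,22) fires=3
i=4 t=7 v=7: DROP (t<25-0); WM=25
i=5 t=28 v=9: → [25,37),[20,32); WM=25
i=6 t=38 v=9: → [35,47),[30,42); WM=25
i=7 t=40 v=4: → [40,52),[35,47),[30,42); WM=40; [15,27) fires=9 [20,32) fires=15 [25,37) fires=15
i=8 t=27 v=4: DROP (t<40-0); WM=40

3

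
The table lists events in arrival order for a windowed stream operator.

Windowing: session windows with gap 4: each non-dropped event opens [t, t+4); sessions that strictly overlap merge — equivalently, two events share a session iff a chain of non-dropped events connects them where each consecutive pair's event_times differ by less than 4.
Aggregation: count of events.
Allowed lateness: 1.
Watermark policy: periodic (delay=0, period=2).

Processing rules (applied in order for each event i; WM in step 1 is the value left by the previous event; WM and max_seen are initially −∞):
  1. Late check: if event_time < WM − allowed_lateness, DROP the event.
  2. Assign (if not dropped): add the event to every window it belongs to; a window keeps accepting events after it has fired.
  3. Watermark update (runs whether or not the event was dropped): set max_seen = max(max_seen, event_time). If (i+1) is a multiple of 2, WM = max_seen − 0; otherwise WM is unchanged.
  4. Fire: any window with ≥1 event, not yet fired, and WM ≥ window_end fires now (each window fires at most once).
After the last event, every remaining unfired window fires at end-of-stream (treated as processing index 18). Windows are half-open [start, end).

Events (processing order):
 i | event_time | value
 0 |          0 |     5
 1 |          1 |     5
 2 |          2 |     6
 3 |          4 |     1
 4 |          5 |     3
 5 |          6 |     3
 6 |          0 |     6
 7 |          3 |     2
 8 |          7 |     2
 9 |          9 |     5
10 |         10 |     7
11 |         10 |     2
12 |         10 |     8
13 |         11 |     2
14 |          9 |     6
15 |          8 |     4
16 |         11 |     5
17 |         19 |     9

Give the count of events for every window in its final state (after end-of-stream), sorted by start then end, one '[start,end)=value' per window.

i=0 t=0 v=5: → [0,4); WM=−∞
i=1 t=1 v=5: → [0,5); WM=1
i=2 t=2 v=6: → [0,6); WM=1
i=3 t=4 v=1: → [0,8); WM=4
i=4 t=5 v=3: → [0,9); WM=4
i=5 t=6 v=3: → [0,10); WM=6
i=6 t=0 v=6: DROP (t<6-1); WM=6
i=7 t=3 v=2: DROP (t<6-1); WM=6
i=8 t=7 v=2: → [0,11); WM=6
i=9 t=9 v=5: → [0,13); WM=9
i=10 t=10 v=7: → [0,14); WM=9
i=11 t=10 v=2: → [0,14); WM=10
i=12 t=10 v=8: → [0,14); WM=10
i=13 t=11 v=2: → [0,15); WM=11
i=14 t=9 v=6: DROP (t<11-1); WM=11
i=15 t=8 v=4: DROP (t<11-1); WM=11
i=16 t=11 v=5: → [0,15); WM=11
i=17 t=19 v=9: → [19,23); WM=19

[0,15)=13 [19,23)=1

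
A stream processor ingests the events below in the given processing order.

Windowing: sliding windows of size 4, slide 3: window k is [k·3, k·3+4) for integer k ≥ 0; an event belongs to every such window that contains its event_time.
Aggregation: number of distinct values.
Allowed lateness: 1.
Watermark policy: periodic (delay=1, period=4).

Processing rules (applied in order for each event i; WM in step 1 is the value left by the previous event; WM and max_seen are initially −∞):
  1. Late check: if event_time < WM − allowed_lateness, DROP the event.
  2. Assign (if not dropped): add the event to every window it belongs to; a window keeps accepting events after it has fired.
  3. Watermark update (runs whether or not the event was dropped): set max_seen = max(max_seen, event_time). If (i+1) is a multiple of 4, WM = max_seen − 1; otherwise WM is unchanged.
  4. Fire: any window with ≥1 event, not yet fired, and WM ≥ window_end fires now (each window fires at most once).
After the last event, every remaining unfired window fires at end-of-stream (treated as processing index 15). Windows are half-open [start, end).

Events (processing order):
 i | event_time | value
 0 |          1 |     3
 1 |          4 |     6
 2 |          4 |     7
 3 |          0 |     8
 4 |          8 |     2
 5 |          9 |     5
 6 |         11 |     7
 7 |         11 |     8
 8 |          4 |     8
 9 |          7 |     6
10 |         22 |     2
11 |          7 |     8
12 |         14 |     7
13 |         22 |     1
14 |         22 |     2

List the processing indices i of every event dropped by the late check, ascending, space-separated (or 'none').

8 9 11 12

i=0 t=1 v=3: → [0,4); WM=−∞
i=1 t=4 v=6: → [3,7); WM=−∞
i=2 t=4 v=7: → [3,7); WM=−∞
i=3 t=0 v=8: → [0,4); WM=3
i=4 t=8 v=2: → [6,10); WM=3
i=5 t=9 v=5: → [9,13),[6,10); WM=3
i=6 t=11 v=7: → [9,13); WM=3
i=7 t=11 v=8: → [9,13); WM=10; [0,4) fires=2 [3,7) fires=2 [6,10) fires=2
i=8 t=4 v=8: DROP (t<10-1); WM=10
i=9 t=7 v=6: DROP (t<10-1); WM=10
i=10 t=22 v=2: → [21,25); WM=10
i=11 t=7 v=8: DROP (t<10-1); WM=21; [9,13) fires=3
i=12 t=14 v=7: DROP (t<21-1); WM=21
i=13 t=22 v=1: → [21,25); WM=21
i=14 t=22 v=2: → [21,25); WM=21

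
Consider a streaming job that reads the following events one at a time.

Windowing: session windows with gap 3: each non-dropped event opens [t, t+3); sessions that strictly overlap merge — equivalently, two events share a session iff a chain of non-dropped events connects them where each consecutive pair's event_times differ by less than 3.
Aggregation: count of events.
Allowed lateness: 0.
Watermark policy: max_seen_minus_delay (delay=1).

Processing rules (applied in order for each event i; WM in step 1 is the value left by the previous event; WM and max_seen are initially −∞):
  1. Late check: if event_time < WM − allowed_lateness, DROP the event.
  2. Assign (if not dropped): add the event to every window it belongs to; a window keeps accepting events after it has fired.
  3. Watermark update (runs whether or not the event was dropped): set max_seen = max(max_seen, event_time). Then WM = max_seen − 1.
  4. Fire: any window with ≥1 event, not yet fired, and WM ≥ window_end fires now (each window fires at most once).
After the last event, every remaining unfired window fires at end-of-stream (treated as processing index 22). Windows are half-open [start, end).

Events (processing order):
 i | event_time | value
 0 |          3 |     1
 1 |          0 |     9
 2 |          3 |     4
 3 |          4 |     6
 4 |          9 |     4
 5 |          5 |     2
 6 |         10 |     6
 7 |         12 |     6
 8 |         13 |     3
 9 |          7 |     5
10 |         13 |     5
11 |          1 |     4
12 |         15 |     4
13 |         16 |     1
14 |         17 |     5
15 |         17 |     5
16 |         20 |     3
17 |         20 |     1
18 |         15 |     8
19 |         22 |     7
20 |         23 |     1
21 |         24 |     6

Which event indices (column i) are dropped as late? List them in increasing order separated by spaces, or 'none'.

i=0 t=3 v=1: → [3,6); WM=2
i=1 t=0 v=9: DROP (t<2-0); WM=2
i=2 t=3 v=4: → [3,6); WM=2
i=3 t=4 v=6: → [3,7); WM=3
i=4 t=9 v=4: → [9,12); WM=8
i=5 t=5 v=2: DROP (t<8-0); WM=8
i=6 t=10 v=6: → [9,13); WM=9
i=7 t=12 v=6: → [9,15); WM=11
i=8 t=13 v=3: → [9,16); WM=12
i=9 t=7 v=5: DROP (t<12-0); WM=12
i=10 t=13 v=5: → [9,16); WM=12
i=11 t=1 v=4: DROP (t<12-0); WM=12
i=12 t=15 v=4: → [9,18); WM=14
i=13 t=16 v=1: → [9,19); WM=15
i=14 t=17 v=5: → [9,20); WM=16
i=15 t=17 v=5: → [9,20); WM=16
i=16 t=20 v=3: → [20,23); WM=19
i=17 t=20 v=1: → [20,23); WM=19
i=18 t=15 v=8: DROP (t<19-0); WM=19
i=19 t=22 v=7: → [20,25); WM=21
i=20 t=23 v=1: → [20,26); WM=22
i=21 t=24 v=6: → [20,27); WM=23

1 5 9 11 18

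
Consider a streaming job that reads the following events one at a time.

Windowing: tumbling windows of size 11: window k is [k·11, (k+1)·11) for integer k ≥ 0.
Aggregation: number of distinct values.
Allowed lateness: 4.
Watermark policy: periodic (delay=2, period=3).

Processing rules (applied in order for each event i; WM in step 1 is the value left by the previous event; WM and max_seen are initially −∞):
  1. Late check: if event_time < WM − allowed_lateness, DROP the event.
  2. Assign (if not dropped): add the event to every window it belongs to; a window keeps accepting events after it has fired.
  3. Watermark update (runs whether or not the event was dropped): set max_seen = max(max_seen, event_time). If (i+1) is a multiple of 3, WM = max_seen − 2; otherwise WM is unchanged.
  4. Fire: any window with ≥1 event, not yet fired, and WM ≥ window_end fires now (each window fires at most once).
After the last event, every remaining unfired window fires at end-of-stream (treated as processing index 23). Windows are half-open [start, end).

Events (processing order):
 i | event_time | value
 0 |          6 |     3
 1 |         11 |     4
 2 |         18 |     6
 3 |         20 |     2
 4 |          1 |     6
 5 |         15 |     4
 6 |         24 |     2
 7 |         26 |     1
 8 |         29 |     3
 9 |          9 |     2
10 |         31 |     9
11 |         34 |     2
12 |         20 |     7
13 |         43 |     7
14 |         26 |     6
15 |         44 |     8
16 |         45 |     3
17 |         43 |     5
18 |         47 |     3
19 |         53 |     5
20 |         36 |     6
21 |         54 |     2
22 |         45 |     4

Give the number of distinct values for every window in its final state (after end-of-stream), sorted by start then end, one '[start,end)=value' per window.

[0,11)=1 [11,22)=3 [22,33)=4 [33,44)=3 [44,55)=4

i=0 t=6 v=3: → [0,11); WM=−∞
i=1 t=11 v=4: → [11,22); WM=−∞
i=2 t=18 v=6: → [11,22); WM=16; [0,11) fires=1
i=3 t=20 v=2: → [11,22); WM=16
i=4 t=1 v=6: DROP (t<16-4); WM=16
i=5 t=15 v=4: → [11,22); WM=18
i=6 t=24 v=2: → [22,33); WM=18
i=7 t=26 v=1: → [22,33); WM=18
i=8 t=29 v=3: → [22,33); WM=27; [11,22) fires=3
i=9 t=9 v=2: DROP (t<27-4); WM=27
i=10 t=31 v=9: → [22,33); WM=27
i=11 t=34 v=2: → [33,44); WM=32
i=12 t=20 v=7: DROP (t<32-4); WM=32
i=13 t=43 v=7: → [33,44); WM=32
i=14 t=26 v=6: DROP (t<32-4); WM=41; [22,33) fires=4
i=15 t=44 v=8: → [44,55); WM=41
i=16 t=45 v=3: → [44,55); WM=41
i=17 t=43 v=5: → [33,44); WM=43
i=18 t=47 v=3: → [44,55); WM=43
i=19 t=53 v=5: → [44,55); WM=43
i=20 t=36 v=6: DROP (t<43-4); WM=51; [33,44) fires=3
i=21 t=54 v=2: → [44,55); WM=51
i=22 t=45 v=4: DROP (t<51-4); WM=51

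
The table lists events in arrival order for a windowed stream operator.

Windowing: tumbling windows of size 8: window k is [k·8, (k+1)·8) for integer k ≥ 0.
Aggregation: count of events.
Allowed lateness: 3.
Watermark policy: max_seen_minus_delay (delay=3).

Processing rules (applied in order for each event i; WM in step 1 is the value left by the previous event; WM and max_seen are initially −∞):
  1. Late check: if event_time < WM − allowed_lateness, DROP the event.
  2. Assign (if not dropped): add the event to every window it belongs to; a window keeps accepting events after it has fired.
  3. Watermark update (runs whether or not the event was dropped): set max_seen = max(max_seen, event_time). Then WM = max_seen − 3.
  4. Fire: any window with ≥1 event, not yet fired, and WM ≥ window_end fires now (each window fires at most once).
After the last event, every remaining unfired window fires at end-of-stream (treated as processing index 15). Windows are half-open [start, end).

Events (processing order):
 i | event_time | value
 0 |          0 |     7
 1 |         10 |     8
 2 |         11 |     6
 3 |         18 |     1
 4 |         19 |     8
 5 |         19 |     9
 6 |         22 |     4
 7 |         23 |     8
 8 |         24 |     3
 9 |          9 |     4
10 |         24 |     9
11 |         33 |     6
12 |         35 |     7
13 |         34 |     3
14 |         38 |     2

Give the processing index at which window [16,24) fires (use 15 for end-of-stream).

11

i=0 t=0 v=7: → [0,8); WM=-3
i=1 t=10 v=8: → [8,16); WM=7
i=2 t=11 v=6: → [8,16); WM=8; [0,8) fires=1
i=3 t=18 v=1: → [16,24); WM=15
i=4 t=19 v=8: → [16,24); WM=16; [8,16) fires=2
i=5 t=19 v=9: → [16,24); WM=16
i=6 t=22 v=4: → [16,24); WM=19
i=7 t=23 v=8: → [16,24); WM=20
i=8 t=24 v=3: → [24,32); WM=21
i=9 t=9 v=4: DROP (t<21-3); WM=21
i=10 t=24 v=9: → [24,32); WM=21
i=11 t=33 v=6: → [32,40); WM=30; [16,24) fires=5
i=12 t=35 v=7: → [32,40); WM=32; [24,32) fires=2
i=13 t=34 v=3: → [32,40); WM=32
i=14 t=38 v=2: → [32,40); WM=35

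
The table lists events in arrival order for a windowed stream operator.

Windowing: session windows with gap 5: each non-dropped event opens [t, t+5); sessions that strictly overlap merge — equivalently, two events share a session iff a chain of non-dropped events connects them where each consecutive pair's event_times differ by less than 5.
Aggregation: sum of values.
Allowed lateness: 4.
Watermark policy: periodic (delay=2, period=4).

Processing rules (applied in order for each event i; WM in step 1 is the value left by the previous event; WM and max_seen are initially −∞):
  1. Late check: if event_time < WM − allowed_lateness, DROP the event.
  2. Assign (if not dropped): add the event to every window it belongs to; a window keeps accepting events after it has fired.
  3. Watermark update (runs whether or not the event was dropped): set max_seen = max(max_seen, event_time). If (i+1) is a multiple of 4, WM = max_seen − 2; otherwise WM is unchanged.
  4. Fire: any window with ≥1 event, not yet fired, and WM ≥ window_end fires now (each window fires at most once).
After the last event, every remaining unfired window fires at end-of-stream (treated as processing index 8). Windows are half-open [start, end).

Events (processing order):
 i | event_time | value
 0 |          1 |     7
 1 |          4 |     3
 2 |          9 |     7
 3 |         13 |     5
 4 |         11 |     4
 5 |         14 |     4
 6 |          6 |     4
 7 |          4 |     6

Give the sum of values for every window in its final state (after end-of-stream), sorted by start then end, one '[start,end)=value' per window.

[1,9)=10 [9,19)=20

i=0 t=1 v=7: → [1,6); WM=−∞
i=1 t=4 v=3: → [1,9); WM=−∞
i=2 t=9 v=7: → [9,14); WM=−∞
i=3 t=13 v=5: → [9,18); WM=11
i=4 t=11 v=4: → [9,18); WM=11
i=5 t=14 v=4: → [9,19); WM=11
i=6 t=6 v=4: DROP (t<11-4); WM=11
i=7 t=4 v=6: DROP (t<11-4); WM=12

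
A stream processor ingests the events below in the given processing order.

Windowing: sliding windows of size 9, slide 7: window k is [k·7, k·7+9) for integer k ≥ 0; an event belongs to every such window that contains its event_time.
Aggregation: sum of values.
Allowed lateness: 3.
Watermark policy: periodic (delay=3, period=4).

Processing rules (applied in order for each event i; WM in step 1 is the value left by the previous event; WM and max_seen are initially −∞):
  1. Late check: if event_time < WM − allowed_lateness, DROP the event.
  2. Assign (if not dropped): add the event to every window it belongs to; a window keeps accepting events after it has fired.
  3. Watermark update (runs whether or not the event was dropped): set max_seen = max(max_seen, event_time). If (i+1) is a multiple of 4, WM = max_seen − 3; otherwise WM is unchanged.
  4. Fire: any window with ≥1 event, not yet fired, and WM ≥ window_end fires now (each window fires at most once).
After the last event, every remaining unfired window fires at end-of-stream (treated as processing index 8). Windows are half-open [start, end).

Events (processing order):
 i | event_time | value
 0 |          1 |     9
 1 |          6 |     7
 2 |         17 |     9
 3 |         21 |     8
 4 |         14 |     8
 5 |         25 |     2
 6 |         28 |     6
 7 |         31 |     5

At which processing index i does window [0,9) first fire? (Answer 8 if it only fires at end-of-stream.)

i=0 t=1 v=9: → [0,9); WM=−∞
i=1 t=6 v=7: → [0,9); WM=−∞
i=2 t=17 v=9: → [14,23); WM=−∞
i=3 t=21 v=8: → [21,30),[14,23); WM=18; [0,9) fires=16
i=4 t=14 v=8: DROP (t<18-3); WM=18
i=5 t=25 v=2: → [21,30); WM=18
i=6 t=28 v=6: → [28,37),[21,30); WM=18
i=7 t=31 v=5: → [28,37); WM=28; [14,23) fires=17

3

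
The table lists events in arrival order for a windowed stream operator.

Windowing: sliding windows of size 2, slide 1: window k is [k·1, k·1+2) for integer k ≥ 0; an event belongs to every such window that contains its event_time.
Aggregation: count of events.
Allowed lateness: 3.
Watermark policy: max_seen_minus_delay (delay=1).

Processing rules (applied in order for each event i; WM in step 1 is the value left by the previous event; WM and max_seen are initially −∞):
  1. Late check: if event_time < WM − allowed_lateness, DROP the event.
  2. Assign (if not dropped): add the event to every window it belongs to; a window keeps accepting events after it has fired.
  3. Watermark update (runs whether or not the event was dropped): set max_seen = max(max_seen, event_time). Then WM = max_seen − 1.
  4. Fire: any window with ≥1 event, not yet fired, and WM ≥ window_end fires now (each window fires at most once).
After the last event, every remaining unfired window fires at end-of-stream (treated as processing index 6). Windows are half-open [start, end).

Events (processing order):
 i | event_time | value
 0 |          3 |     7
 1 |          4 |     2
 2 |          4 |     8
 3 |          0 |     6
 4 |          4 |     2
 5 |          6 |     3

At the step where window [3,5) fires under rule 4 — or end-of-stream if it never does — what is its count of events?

4

i=0 t=3 v=7: → [3,5),[2,4); WM=2
i=1 t=4 v=2: → [4,6),[3,5); WM=3
i=2 t=4 v=8: → [4,6),[3,5); WM=3
i=3 t=0 v=6: → [0,2); WM=3; [0,2) fires=1
i=4 t=4 v=2: → [4,6),[3,5); WM=3
i=5 t=6 v=3: → [6,8),[5,7); WM=5; [2,4) fires=1 [3,5) fires=4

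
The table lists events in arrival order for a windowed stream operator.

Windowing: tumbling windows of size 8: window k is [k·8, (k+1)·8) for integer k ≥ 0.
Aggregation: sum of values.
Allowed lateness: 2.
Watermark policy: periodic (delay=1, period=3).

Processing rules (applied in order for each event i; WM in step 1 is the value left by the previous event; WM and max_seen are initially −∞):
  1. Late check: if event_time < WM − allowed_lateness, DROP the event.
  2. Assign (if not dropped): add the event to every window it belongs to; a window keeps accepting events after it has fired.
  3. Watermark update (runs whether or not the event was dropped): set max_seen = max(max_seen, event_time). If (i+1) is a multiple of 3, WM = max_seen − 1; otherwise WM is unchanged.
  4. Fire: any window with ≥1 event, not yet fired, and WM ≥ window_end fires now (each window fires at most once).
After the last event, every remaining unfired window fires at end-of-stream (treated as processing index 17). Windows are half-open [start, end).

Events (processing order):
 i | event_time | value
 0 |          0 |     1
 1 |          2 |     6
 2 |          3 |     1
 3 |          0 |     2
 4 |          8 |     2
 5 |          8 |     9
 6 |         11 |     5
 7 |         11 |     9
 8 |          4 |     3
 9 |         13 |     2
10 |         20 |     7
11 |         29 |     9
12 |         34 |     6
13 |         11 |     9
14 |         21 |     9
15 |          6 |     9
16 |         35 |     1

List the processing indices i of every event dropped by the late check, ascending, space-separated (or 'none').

i=0 t=0 v=1: → [0,8); WM=−∞
i=1 t=2 v=6: → [0,8); WM=−∞
i=2 t=3 v=1: → [0,8); WM=2
i=3 t=0 v=2: → [0,8); WM=2
i=4 t=8 v=2: → [8,16); WM=2
i=5 t=8 v=9: → [8,16); WM=7
i=6 t=11 v=5: → [8,16); WM=7
i=7 t=11 v=9: → [8,16); WM=7
i=8 t=4 v=3: DROP (t<7-2); WM=10; [0,8) fires=10
i=9 t=13 v=2: → [8,16); WM=10
i=10 t=20 v=7: → [16,24); WM=10
i=11 t=29 v=9: → [24,32); WM=28; [8,16) fires=27 [16,24) fires=7
i=12 t=34 v=6: → [32,40); WM=28
i=13 t=11 v=9: DROP (t<28-2); WM=28
i=14 t=21 v=9: DROP (t<28-2); WM=33; [24,32) fires=9
i=15 t=6 v=9: DROP (t<33-2); WM=33
i=16 t=35 v=1: → [32,40); WM=33

8 13 14 15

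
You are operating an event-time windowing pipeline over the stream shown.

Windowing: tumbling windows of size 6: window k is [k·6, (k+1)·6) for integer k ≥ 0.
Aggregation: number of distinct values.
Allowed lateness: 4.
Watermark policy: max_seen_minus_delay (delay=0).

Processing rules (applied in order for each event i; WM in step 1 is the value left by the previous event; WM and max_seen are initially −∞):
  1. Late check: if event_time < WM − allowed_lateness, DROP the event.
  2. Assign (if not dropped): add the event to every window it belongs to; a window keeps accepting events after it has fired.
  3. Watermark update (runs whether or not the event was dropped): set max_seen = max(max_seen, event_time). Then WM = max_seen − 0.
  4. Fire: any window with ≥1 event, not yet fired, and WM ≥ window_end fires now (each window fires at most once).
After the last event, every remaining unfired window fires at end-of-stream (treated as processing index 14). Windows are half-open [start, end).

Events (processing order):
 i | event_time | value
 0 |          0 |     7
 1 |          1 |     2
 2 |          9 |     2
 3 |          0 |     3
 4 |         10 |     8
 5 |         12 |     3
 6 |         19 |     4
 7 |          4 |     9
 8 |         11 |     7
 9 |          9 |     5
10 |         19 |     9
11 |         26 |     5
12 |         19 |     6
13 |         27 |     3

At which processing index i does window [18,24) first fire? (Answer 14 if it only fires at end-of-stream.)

11

i=0 t=0 v=7: → [0,6); WM=0
i=1 t=1 v=2: → [0,6); WM=1
i=2 t=9 v=2: → [6,12); WM=9; [0,6) fires=2
i=3 t=0 v=3: DROP (t<9-4); WM=9
i=4 t=10 v=8: → [6,12); WM=10
i=5 t=12 v=3: → [12,18); WM=12; [6,12) fires=2
i=6 t=19 v=4: → [18,24); WM=19; [12,18) fires=1
i=7 t=4 v=9: DROP (t<19-4); WM=19
i=8 t=11 v=7: DROP (t<19-4); WM=19
i=9 t=9 v=5: DROP (t<19-4); WM=19
i=10 t=19 v=9: → [18,24); WM=19
i=11 t=26 v=5: → [24,30); WM=26; [18,24) fires=2
i=12 t=19 v=6: DROP (t<26-4); WM=26
i=13 t=27 v=3: → [24,30); WM=27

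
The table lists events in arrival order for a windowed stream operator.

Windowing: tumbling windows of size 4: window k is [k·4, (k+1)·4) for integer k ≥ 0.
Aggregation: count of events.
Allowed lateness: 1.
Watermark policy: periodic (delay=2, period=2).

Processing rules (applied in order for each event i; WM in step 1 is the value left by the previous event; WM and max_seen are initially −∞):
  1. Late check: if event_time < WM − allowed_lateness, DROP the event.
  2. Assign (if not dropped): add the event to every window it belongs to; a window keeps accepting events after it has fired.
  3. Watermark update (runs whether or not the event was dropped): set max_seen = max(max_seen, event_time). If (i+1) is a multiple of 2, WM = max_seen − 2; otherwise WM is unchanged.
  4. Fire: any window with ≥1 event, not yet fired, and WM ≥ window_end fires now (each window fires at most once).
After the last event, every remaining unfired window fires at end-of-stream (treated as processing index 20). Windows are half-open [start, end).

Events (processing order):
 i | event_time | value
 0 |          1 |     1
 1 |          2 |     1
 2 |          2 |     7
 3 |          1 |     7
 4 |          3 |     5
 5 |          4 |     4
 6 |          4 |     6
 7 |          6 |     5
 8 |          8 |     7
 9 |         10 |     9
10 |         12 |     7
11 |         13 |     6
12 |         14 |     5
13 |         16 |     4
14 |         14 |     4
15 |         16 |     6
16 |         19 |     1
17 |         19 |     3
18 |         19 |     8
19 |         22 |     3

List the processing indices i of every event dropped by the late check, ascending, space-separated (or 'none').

i=0 t=1 v=1: → [0,4); WM=−∞
i=1 t=2 v=1: → [0,4); WM=0
i=2 t=2 v=7: → [0,4); WM=0
i=3 t=1 v=7: → [0,4); WM=0
i=4 t=3 v=5: → [0,4); WM=0
i=5 t=4 v=4: → [4,8); WM=2
i=6 t=4 v=6: → [4,8); WM=2
i=7 t=6 v=5: → [4,8); WM=4; [0,4) fires=5
i=8 t=8 v=7: → [8,12); WM=4
i=9 t=10 v=9: → [8,12); WM=8; [4,8) fires=3
i=10 t=12 v=7: → [12,16); WM=8
i=11 t=13 v=6: → [12,16); WM=11
i=12 t=14 v=5: → [12,16); WM=11
i=13 t=16 v=4: → [16,20); WM=14; [8,12) fires=2
i=14 t=14 v=4: → [12,16); WM=14
i=15 t=16 v=6: → [16,20); WM=14
i=16 t=19 v=1: → [16,20); WM=14
i=17 t=19 v=3: → [16,20); WM=17; [12,16) fires=4
i=18 t=19 v=8: → [16,20); WM=17
i=19 t=22 v=3: → [20,24); WM=20; [16,20) fires=5

none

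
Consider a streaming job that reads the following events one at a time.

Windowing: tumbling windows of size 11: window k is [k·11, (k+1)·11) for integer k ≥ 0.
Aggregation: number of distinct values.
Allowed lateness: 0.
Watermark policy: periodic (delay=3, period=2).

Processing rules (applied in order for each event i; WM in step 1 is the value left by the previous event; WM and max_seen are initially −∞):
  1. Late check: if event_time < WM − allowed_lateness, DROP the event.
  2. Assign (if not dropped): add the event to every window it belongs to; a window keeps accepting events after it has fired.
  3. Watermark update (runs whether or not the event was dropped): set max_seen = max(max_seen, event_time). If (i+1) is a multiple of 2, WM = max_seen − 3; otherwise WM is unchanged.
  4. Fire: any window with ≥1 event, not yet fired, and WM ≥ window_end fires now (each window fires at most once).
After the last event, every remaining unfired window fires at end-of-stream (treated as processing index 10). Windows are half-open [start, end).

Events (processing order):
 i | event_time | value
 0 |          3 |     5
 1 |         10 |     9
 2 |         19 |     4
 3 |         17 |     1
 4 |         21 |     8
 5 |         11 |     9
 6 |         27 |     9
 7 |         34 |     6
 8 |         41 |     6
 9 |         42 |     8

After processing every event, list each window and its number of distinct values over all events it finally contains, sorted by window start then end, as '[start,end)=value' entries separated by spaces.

[0,11)=2 [11,22)=3 [22,33)=1 [33,44)=2

i=0 t=3 v=5: → [0,11); WM=−∞
i=1 t=10 v=9: → [0,11); WM=7
i=2 t=19 v=4: → [11,22); WM=7
i=3 t=17 v=1: → [11,22); WM=16; [0,11) fires=2
i=4 t=21 v=8: → [11,22); WM=16
i=5 t=11 v=9: DROP (t<16-0); WM=18
i=6 t=27 v=9: → [22,33); WM=18
i=7 t=34 v=6: → [33,44); WM=31; [11,22) fires=3
i=8 t=41 v=6: → [33,44); WM=31
i=9 t=42 v=8: → [33,44); WM=39; [22,33) fires=1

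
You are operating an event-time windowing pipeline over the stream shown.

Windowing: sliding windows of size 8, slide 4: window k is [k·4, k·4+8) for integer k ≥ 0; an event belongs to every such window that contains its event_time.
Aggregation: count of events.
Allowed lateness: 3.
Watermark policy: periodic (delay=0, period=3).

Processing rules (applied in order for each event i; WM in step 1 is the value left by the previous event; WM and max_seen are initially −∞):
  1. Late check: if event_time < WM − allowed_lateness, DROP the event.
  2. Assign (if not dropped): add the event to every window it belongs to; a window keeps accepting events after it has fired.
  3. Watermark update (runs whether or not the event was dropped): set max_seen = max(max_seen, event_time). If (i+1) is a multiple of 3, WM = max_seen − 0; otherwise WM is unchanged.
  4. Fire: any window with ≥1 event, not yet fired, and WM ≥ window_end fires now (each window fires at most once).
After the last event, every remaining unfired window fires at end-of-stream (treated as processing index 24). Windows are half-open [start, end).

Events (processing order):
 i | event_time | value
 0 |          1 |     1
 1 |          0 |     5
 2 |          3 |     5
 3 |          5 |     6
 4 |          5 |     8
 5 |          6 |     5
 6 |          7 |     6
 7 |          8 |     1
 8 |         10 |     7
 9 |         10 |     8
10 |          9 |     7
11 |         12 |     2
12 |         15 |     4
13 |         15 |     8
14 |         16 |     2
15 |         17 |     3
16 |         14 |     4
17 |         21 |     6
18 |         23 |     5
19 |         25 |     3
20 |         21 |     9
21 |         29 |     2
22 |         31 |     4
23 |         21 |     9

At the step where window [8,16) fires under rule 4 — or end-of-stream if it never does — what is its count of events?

i=0 t=1 v=1: → [0,8); WM=−∞
i=1 t=0 v=5: → [0,8); WM=−∞
i=2 t=3 v=5: → [0,8); WM=3
i=3 t=5 v=6: → [4,12),[0,8); WM=3
i=4 t=5 v=8: → [4,12),[0,8); WM=3
i=5 t=6 v=5: → [4,12),[0,8); WM=6
i=6 t=7 v=6: → [4,12),[0,8); WM=6
i=7 t=8 v=1: → [8,16),[4,12); WM=6
i=8 t=10 v=7: → [8,16),[4,12); WM=10; [0,8) fires=7
i=9 t=10 v=8: → [8,16),[4,12); WM=10
i=10 t=9 v=7: → [8,16),[4,12); WM=10
i=11 t=12 v=2: → [12,20),[8,16); WM=12; [4,12) fires=8
i=12 t=15 v=4: → [12,20),[8,16); WM=12
i=13 t=15 v=8: → [12,20),[8,16); WM=12
i=14 t=16 v=2: → [16,24),[12,20); WM=16; [8,16) fires=7
i=15 t=17 v=3: → [16,24),[12,20); WM=16
i=16 t=14 v=4: → [12,20),[8,16); WM=16
i=17 t=21 v=6: → [20,28),[16,24); WM=21; [12,20) fires=6
i=18 t=23 v=5: → [20,28),[16,24); WM=21
i=19 t=25 v=3: → [24,32),[20,28); WM=21
i=20 t=21 v=9: → [20,28),[16,24); WM=25; [16,24) fires=5
i=21 t=29 v=2: → [28,36),[24,32); WM=25
i=22 t=31 v=4: → [28,36),[24,32); WM=25
i=23 t=21 v=9: DROP (t<25-3); WM=31; [20,28) fires=4

7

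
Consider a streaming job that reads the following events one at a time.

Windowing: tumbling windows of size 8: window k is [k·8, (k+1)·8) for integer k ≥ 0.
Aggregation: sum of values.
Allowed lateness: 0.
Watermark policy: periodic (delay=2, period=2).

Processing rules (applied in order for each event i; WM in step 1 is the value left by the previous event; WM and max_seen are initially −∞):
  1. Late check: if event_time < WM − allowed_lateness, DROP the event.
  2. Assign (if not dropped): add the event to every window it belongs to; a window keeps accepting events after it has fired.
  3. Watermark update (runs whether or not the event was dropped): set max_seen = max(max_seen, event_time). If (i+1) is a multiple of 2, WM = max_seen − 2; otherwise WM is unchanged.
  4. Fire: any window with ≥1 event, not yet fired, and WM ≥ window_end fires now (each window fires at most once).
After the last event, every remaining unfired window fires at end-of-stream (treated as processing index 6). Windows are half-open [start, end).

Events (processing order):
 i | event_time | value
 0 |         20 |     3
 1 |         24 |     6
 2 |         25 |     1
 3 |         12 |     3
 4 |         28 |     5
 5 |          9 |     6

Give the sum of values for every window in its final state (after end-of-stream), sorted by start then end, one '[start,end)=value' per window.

[16,24)=3 [24,32)=12

i=0 t=20 v=3: → [16,24); WM=−∞
i=1 t=24 v=6: → [24,32); WM=22
i=2 t=25 v=1: → [24,32); WM=22
i=3 t=12 v=3: DROP (t<22-0); WM=23
i=4 t=28 v=5: → [24,32); WM=23
i=5 t=9 v=6: DROP (t<23-0); WM=26; [16,24) fires=3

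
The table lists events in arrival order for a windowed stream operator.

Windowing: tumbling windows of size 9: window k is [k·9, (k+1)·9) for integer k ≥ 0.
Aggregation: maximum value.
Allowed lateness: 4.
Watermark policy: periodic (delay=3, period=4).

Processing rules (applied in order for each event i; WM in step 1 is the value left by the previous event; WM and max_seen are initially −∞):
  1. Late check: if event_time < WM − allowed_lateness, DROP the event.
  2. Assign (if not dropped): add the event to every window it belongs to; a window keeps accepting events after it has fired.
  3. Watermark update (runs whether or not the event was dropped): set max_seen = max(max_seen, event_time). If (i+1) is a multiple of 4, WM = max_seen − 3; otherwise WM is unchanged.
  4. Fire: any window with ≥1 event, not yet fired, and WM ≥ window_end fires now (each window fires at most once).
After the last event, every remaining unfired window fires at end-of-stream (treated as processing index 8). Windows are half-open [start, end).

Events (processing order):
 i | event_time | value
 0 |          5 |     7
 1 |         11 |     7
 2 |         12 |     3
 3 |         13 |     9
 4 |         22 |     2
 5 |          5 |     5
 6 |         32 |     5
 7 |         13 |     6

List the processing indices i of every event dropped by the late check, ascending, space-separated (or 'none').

i=0 t=5 v=7: → [0,9); WM=−∞
i=1 t=11 v=7: → [9,18); WM=−∞
i=2 t=12 v=3: → [9,18); WM=−∞
i=3 t=13 v=9: → [9,18); WM=10; [0,9) fires=7
i=4 t=22 v=2: → [18,27); WM=10
i=5 t=5 v=5: DROP (t<10-4); WM=10
i=6 t=32 v=5: → [27,36); WM=10
i=7 t=13 v=6: → [9,18); WM=29; [9,18) fires=9 [18,27) fires=2

5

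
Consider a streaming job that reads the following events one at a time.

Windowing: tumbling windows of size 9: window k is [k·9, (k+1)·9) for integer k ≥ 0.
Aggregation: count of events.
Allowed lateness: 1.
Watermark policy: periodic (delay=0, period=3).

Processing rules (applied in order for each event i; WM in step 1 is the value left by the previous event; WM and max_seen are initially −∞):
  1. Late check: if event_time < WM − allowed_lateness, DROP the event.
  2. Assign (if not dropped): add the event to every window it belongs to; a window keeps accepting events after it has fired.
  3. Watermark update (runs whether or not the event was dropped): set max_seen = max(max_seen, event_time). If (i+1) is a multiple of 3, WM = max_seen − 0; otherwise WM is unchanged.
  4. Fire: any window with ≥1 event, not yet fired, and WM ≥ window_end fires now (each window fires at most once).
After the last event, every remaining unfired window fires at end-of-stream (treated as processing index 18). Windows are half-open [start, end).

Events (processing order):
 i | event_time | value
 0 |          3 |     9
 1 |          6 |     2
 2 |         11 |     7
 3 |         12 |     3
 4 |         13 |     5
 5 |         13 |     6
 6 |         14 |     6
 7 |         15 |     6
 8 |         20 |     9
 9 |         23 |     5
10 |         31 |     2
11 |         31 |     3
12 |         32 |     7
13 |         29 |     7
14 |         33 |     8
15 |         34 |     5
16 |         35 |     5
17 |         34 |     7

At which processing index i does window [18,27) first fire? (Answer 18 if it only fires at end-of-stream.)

11

i=0 t=3 v=9: → [0,9); WM=−∞
i=1 t=6 v=2: → [0,9); WM=−∞
i=2 t=11 v=7: → [9,18); WM=11; [0,9) fires=2
i=3 t=12 v=3: → [9,18); WM=11
i=4 t=13 v=5: → [9,18); WM=11
i=5 t=13 v=6: → [9,18); WM=13
i=6 t=14 v=6: → [9,18); WM=13
i=7 t=15 v=6: → [9,18); WM=13
i=8 t=20 v=9: → [18,27); WM=20; [9,18) fires=6
i=9 t=23 v=5: → [18,27); WM=20
i=10 t=31 v=2: → [27,36); WM=20
i=11 t=31 v=3: → [27,36); WM=31; [18,27) fires=2
i=12 t=32 v=7: → [27,36); WM=31
i=13 t=29 v=7: DROP (t<31-1); WM=31
i=14 t=33 v=8: → [27,36); WM=33
i=15 t=34 v=5: → [27,36); WM=33
i=16 t=35 v=5: → [27,36); WM=33
i=17 t=34 v=7: → [27,36); WM=35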